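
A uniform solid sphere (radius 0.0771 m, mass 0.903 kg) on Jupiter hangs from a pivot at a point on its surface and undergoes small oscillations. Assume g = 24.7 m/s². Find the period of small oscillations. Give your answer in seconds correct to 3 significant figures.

I_cm = (2/5)mr² = 0.002147 kg·m². The pivot is at distance d = 0.0771 m from the centre of mass.
By the parallel-axis theorem, I = I_cm + md² = 0.002147 + 0.005368 = 0.007515 kg·m².
T = 2π√(I/(mgd)) = 2π√(0.007515/(0.903 × 24.7 × 0.0771)) = 0.415 s.

0.415 s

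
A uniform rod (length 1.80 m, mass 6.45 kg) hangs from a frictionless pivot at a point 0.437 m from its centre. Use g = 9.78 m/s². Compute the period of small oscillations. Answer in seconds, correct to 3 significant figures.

For a physical pendulum T = 2π√(I/(mgd)), with d = 0.4370 m from pivot to centre of mass.
I_cm = mL²/12 = 6.45 × 1.80²/12 = 1.742 kg·m²; I = I_cm + md² = 1.742 + 6.45 × 0.4370² = 2.973 kg·m².
T = 2π√(2.973/(6.45 × 9.78 × 0.4370)) = 2.06 s.

2.06 s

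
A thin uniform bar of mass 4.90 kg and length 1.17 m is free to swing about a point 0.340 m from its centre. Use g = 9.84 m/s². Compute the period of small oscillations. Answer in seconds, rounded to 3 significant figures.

For a physical pendulum T = 2π√(I/(mgd)), with d = 0.3400 m from pivot to centre of mass.
I_cm = mL²/12 = 4.90 × 1.17²/12 = 0.5590 kg·m²; I = I_cm + md² = 0.5590 + 4.90 × 0.3400² = 1.125 kg·m².
T = 2π√(1.125/(4.90 × 9.84 × 0.3400)) = 1.65 s.

1.65 s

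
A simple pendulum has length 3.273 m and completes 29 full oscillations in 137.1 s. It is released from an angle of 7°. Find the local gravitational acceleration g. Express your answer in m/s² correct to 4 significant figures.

T = 137.1/29 = 4.7276 s.
From T = 2π√(L/g), g = 4π²L/T² = 4π² × 3.273/4.7276² = 5.781 m/s².

5.781 m/s²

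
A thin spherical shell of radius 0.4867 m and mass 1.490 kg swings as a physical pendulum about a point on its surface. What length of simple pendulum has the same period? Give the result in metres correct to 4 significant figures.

0.8112 m

The equivalent simple-pendulum length is L_eq = I/(md), where I is about the pivot and d = 0.48670 m.
I_cm = (2/3)mR² = 0.23530 kg·m², so I = I_cm + md² = 0.23530 + 0.35295 = 0.58824 kg·m².
L_eq = 0.58824/(1.490 × 0.48670) = 0.8112 m.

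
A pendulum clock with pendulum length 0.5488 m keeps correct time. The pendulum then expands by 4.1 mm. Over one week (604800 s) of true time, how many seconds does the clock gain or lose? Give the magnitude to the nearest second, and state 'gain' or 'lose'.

lose 2247 s

T ∝ √L, so T'/T = √(0.55290/0.5488) = 1.00373.
In 604800 s of true time the clock registers 604800/1.00373 = 602553.4 s, so it loses 2247 s.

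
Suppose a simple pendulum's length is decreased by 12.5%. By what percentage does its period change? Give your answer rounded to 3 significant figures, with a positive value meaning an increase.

-6.46%

T ∝ √L, so T'/T = √(0.8750) = 0.9354.
Percentage change in T = (0.9354 − 1) × 100% = -6.46%.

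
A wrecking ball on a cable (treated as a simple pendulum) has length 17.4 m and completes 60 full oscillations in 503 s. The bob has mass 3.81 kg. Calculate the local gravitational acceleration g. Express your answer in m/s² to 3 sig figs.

9.77 m/s²

T = 503/60 = 8.383 s.
From T = 2π√(L/g), g = 4π²L/T² = 4π² × 17.4/8.383² = 9.77 m/s².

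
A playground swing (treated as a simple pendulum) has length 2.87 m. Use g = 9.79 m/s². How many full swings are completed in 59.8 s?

17

T = 2π√(L/g) = 2π√(2.87/9.79) = 3.402 s.
Number of complete oscillations = ⌊59.8/3.402⌋ = ⌊17.58⌋ = 17.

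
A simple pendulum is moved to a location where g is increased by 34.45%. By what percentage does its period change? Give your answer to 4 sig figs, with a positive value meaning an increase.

-13.76%

T ∝ 1/√g, so T'/T = 1/√(1.3445) = 0.86242.
Percentage change in T = (0.86242 − 1) × 100% = -13.76%.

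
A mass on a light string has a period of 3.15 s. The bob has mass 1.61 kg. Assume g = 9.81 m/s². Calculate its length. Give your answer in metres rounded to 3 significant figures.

From T = 2π√(L/g), L = gT²/(4π²) = 9.81 × 3.150²/(4π²) = 2.47 m.

2.47 m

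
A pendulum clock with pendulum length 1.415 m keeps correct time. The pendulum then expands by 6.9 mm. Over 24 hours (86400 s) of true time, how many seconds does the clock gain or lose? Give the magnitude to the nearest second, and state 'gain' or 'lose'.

lose 210 s

T ∝ √L, so T'/T = √(1.42190/1.415) = 1.00244.
In 86400 s of true time the clock registers 86400/1.00244 = 86190.1 s, so it loses 210 s.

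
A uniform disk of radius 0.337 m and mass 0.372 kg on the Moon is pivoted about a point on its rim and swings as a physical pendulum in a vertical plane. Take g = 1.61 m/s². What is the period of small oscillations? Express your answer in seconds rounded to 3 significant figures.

3.52 s

I_cm = ½mr² = 0.02112 kg·m². The pivot is at distance d = 0.337 m from the centre of mass.
By the parallel-axis theorem, I = I_cm + md² = 0.02112 + 0.04225 = 0.06337 kg·m².
T = 2π√(I/(mgd)) = 2π√(0.06337/(0.372 × 1.61 × 0.337)) = 3.52 s.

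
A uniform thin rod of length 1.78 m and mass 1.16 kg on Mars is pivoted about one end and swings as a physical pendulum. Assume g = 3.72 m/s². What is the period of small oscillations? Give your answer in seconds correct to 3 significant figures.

3.55 s

For a physical pendulum T = 2π√(I/(mgd)), with d = 0.8900 m from pivot to centre of mass.
I_cm = mL²/12 = 1.16 × 1.78²/12 = 0.3063 kg·m²; I = I_cm + md² = 0.3063 + 1.16 × 0.8900² = 1.225 kg·m².
T = 2π√(1.225/(1.16 × 3.72 × 0.8900)) = 3.55 s.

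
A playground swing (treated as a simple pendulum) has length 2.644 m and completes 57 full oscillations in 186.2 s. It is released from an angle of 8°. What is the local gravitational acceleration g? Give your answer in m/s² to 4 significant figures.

T = 186.2/57 = 3.2667 s.
From T = 2π√(L/g), g = 4π²L/T² = 4π² × 2.644/3.2667² = 9.782 m/s².

9.782 m/s²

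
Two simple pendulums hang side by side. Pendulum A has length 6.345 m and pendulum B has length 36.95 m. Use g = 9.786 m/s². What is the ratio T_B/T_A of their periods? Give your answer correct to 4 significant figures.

T ∝ √L, so T_B/T_A = √(L_B/L_A) = √(36.95/6.345) = 2.413.

2.413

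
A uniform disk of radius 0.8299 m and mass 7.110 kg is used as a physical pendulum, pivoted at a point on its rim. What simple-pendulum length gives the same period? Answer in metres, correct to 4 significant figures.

The equivalent simple-pendulum length is L_eq = I/(md), where I is about the pivot and d = 0.82990 m.
I_cm = ½mR² = 2.4484 kg·m², so I = I_cm + md² = 2.4484 + 4.8969 = 7.3453 kg·m².
L_eq = 7.3453/(7.110 × 0.82990) = 1.245 m.

1.245 m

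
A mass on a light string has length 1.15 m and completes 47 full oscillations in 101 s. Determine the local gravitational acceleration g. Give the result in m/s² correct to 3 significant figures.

T = 101/47 = 2.149 s.
From T = 2π√(L/g), g = 4π²L/T² = 4π² × 1.15/2.149² = 9.83 m/s².

9.83 m/s²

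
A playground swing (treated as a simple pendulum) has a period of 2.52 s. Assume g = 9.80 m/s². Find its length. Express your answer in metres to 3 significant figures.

1.58 m

From T = 2π√(L/g), L = gT²/(4π²) = 9.80 × 2.520²/(4π²) = 1.58 m.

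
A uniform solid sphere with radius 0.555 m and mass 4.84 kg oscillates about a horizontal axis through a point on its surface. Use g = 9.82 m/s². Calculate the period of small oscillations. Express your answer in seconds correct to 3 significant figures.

I_cm = (2/5)mr² = 0.5963 kg·m². The pivot is at distance d = 0.555 m from the centre of mass.
By the parallel-axis theorem, I = I_cm + md² = 0.5963 + 1.491 = 2.087 kg·m².
T = 2π√(I/(mgd)) = 2π√(2.087/(4.84 × 9.82 × 0.555)) = 1.77 s.

1.77 s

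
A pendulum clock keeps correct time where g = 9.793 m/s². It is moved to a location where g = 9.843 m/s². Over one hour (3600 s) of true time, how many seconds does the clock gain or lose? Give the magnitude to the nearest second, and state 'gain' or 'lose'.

The clock's period scales as T ∝ 1/√g, so T'/T = √(9.793/9.843) = 0.997457.
In 3600 s of true time the clock registers 3600/0.997457 = 3609.2 s, so it gains 9 s.

gain 9 s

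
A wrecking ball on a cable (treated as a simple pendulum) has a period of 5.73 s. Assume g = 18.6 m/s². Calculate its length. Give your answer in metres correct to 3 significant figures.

From T = 2π√(L/g), L = gT²/(4π²) = 18.6 × 5.730²/(4π²) = 15.5 m.

15.5 m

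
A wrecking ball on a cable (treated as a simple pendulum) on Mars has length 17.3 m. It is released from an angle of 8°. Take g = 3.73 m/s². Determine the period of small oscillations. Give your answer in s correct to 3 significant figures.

T = 2π√(L/g) = 2π√(17.3/3.73) = 2π × 2.154 = 13.5 s.

13.5 s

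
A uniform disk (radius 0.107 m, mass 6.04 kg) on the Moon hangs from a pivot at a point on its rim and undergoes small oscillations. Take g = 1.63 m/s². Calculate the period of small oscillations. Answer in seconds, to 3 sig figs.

1.97 s

I_cm = ½mr² = 0.03458 kg·m². The pivot is at distance d = 0.107 m from the centre of mass.
By the parallel-axis theorem, I = I_cm + md² = 0.03458 + 0.06915 = 0.1037 kg·m².
T = 2π√(I/(mgd)) = 2π√(0.1037/(6.04 × 1.63 × 0.107)) = 1.97 s.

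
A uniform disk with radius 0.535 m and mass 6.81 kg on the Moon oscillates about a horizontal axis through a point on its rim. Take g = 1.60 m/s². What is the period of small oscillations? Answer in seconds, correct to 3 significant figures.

4.45 s

I_cm = ½mr² = 0.9746 kg·m². The pivot is at distance d = 0.535 m from the centre of mass.
By the parallel-axis theorem, I = I_cm + md² = 0.9746 + 1.949 = 2.924 kg·m².
T = 2π√(I/(mgd)) = 2π√(2.924/(6.81 × 1.60 × 0.535)) = 4.45 s.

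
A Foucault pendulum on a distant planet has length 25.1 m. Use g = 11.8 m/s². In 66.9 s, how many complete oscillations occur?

T = 2π√(L/g) = 2π√(25.1/11.8) = 9.164 s.
Number of complete oscillations = ⌊66.9/9.164⌋ = ⌊7.300⌋ = 7.

7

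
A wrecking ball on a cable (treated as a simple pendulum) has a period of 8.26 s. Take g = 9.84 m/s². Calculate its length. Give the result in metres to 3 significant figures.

17.0 m

From T = 2π√(L/g), L = gT²/(4π²) = 9.84 × 8.260²/(4π²) = 17.0 m.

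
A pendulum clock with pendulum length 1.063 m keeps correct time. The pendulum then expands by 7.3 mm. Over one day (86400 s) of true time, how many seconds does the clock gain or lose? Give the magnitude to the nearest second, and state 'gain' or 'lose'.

lose 295 s

T ∝ √L, so T'/T = √(1.07030/1.063) = 1.00343.
In 86400 s of true time the clock registers 86400/1.00343 = 86104.8 s, so it loses 295 s.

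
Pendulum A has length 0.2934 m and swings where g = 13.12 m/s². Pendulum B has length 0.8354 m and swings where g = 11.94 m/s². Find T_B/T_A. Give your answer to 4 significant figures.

1.769

T = 2π√(L/g), so T_B/T_A = √((L_B/g_B)/(L_A/g_A)) = √((0.8354/11.94)/(0.2934/13.12)) = 1.769.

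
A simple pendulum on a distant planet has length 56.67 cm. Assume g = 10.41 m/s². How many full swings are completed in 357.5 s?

T = 2π√(L/g) = 2π√(0.5667/10.41) = 1.4660 s.
Number of complete oscillations = ⌊357.5/1.4660⌋ = ⌊243.86⌋ = 243.

243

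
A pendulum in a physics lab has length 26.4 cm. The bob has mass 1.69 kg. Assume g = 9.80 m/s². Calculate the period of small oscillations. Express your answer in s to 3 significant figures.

T = 2π√(L/g) = 2π√(0.264/9.80) = 2π × 0.1641 = 1.03 s.

1.03 s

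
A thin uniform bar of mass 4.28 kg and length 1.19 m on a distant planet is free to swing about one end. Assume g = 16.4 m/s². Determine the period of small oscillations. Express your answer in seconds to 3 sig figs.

1.38 s

For a physical pendulum T = 2π√(I/(mgd)), with d = 0.5950 m from pivot to centre of mass.
I_cm = mL²/12 = 4.28 × 1.19²/12 = 0.5051 kg·m²; I = I_cm + md² = 0.5051 + 4.28 × 0.5950² = 2.020 kg·m².
T = 2π√(2.020/(4.28 × 16.4 × 0.5950)) = 1.38 s.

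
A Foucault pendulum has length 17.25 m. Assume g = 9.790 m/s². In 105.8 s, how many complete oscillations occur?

T = 2π√(L/g) = 2π√(17.25/9.790) = 8.3403 s.
Number of complete oscillations = ⌊105.8/8.3403⌋ = ⌊12.685⌋ = 12.

12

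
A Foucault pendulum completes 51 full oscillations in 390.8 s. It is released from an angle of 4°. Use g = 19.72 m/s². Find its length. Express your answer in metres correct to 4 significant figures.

29.33 m

T = 390.8/51 = 7.6627 s.
From T = 2π√(L/g), L = gT²/(4π²) = 19.72 × 7.6627²/(4π²) = 29.33 m.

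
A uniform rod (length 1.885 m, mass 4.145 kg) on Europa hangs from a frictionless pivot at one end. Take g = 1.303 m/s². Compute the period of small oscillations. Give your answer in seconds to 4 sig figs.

6.170 s

For a physical pendulum T = 2π√(I/(mgd)), with d = 0.94250 m from pivot to centre of mass.
I_cm = mL²/12 = 4.145 × 1.885²/12 = 1.2273 kg·m²; I = I_cm + md² = 1.2273 + 4.145 × 0.94250² = 4.9094 kg·m².
T = 2π√(4.9094/(4.145 × 1.303 × 0.94250)) = 6.170 s.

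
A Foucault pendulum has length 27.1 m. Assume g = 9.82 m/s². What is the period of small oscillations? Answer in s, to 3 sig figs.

T = 2π√(L/g) = 2π√(27.1/9.82) = 2π × 1.661 = 10.4 s.

10.4 s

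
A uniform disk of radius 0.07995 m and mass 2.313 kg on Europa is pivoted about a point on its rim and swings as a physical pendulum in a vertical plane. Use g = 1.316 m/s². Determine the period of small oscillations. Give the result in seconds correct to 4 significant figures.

I_cm = ½mr² = 0.0073924 kg·m². The pivot is at distance d = 0.07995 m from the centre of mass.
By the parallel-axis theorem, I = I_cm + md² = 0.0073924 + 0.014785 = 0.022177 kg·m².
T = 2π√(I/(mgd)) = 2π√(0.022177/(2.313 × 1.316 × 0.07995)) = 1.897 s.

1.897 s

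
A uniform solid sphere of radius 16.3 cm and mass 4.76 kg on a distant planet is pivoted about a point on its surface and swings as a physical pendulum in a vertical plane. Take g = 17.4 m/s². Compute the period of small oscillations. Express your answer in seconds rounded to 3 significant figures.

I_cm = (2/5)mr² = 0.05059 kg·m². The pivot is at distance d = 0.163 m from the centre of mass.
By the parallel-axis theorem, I = I_cm + md² = 0.05059 + 0.1265 = 0.1771 kg·m².
T = 2π√(I/(mgd)) = 2π√(0.1771/(4.76 × 17.4 × 0.163)) = 0.720 s.

0.720 s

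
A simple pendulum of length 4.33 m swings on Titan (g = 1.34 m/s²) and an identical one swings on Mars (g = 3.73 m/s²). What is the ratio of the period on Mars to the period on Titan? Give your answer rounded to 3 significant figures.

T ∝ 1/√g, so T₂/T₁ = √(g₁/g₂) = √(1.34/3.73) = 0.599.

0.599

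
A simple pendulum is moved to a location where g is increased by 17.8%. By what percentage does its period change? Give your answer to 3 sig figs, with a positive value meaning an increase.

T ∝ 1/√g, so T'/T = 1/√(1.178) = 0.9214.
Percentage change in T = (0.9214 − 1) × 100% = -7.86%.

-7.86%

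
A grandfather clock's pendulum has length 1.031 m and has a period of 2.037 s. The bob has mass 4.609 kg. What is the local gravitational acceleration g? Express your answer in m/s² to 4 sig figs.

9.809 m/s²

From T = 2π√(L/g), g = 4π²L/T² = 4π² × 1.031/2.0370² = 9.809 m/s².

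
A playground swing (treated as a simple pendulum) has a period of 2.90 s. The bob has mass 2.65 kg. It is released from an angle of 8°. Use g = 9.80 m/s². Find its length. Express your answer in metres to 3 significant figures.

2.09 m

From T = 2π√(L/g), L = gT²/(4π²) = 9.80 × 2.900²/(4π²) = 2.09 m.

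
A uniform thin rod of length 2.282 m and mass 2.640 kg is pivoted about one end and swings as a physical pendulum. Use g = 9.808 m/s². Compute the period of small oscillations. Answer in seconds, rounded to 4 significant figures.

2.475 s

For a physical pendulum T = 2π√(I/(mgd)), with d = 1.1410 m from pivot to centre of mass.
I_cm = mL²/12 = 2.640 × 2.282²/12 = 1.1457 kg·m²; I = I_cm + md² = 1.1457 + 2.640 × 1.1410² = 4.5826 kg·m².
T = 2π√(4.5826/(2.640 × 9.808 × 1.1410)) = 2.475 s.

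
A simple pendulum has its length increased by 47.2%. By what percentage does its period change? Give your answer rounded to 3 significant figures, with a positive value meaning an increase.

T ∝ √L, so T'/T = √(1.472) = 1.213.
Percentage change in T = (1.213 − 1) × 100% = 21.3%.

21.3%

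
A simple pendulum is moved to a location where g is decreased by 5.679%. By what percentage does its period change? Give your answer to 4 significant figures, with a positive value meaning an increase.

2.966%

T ∝ 1/√g, so T'/T = 1/√(0.94321) = 1.0297.
Percentage change in T = (1.0297 − 1) × 100% = 2.966%.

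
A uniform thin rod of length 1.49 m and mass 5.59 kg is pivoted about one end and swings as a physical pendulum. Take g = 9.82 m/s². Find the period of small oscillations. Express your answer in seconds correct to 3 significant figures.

For a physical pendulum T = 2π√(I/(mgd)), with d = 0.7450 m from pivot to centre of mass.
I_cm = mL²/12 = 5.59 × 1.49²/12 = 1.034 kg·m²; I = I_cm + md² = 1.034 + 5.59 × 0.7450² = 4.137 kg·m².
T = 2π√(4.137/(5.59 × 9.82 × 0.7450)) = 2.00 s.

2.00 s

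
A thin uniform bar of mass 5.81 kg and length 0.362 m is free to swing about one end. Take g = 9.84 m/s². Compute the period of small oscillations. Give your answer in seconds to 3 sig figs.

0.984 s

For a physical pendulum T = 2π√(I/(mgd)), with d = 0.1810 m from pivot to centre of mass.
I_cm = mL²/12 = 5.81 × 0.362²/12 = 0.06345 kg·m²; I = I_cm + md² = 0.06345 + 5.81 × 0.1810² = 0.2538 kg·m².
T = 2π√(0.2538/(5.81 × 9.84 × 0.1810)) = 0.984 s.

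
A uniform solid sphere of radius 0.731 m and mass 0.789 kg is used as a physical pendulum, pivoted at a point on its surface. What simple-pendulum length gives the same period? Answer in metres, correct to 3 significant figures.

The equivalent simple-pendulum length is L_eq = I/(md), where I is about the pivot and d = 0.7310 m.
I_cm = (2/5)mR² = 0.1686 kg·m², so I = I_cm + md² = 0.1686 + 0.4216 = 0.5903 kg·m².
L_eq = 0.5903/(0.789 × 0.7310) = 1.02 m.

1.02 m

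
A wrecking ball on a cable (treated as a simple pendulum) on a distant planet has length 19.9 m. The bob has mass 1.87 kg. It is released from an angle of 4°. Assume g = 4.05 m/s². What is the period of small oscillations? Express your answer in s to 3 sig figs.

T = 2π√(L/g) = 2π√(19.9/4.05) = 2π × 2.217 = 13.9 s.

13.9 s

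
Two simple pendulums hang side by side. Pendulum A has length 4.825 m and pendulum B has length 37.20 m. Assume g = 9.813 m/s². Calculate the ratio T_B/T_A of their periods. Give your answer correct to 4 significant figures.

2.777

T ∝ √L, so T_B/T_A = √(L_B/L_A) = √(37.20/4.825) = 2.777.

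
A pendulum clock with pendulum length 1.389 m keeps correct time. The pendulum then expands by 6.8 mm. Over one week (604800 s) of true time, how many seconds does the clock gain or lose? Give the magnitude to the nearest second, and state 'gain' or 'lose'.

T ∝ √L, so T'/T = √(1.39580/1.389) = 1.00244.
In 604800 s of true time the clock registers 604800/1.00244 = 603325.0 s, so it loses 1475 s.

lose 1475 s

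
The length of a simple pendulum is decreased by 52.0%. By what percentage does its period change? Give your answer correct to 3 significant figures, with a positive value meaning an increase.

-30.7%

T ∝ √L, so T'/T = √(0.4800) = 0.6928.
Percentage change in T = (0.6928 − 1) × 100% = -30.7%.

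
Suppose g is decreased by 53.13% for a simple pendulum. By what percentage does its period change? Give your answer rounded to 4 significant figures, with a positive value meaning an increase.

T ∝ 1/√g, so T'/T = 1/√(0.46870) = 1.4607.
Percentage change in T = (1.4607 − 1) × 100% = 46.07%.

46.07%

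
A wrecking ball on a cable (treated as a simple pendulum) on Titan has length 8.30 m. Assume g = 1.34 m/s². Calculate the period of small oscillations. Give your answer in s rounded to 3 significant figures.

15.6 s

T = 2π√(L/g) = 2π√(8.30/1.34) = 2π × 2.489 = 15.6 s.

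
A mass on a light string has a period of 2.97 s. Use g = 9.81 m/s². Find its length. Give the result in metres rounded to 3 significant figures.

From T = 2π√(L/g), L = gT²/(4π²) = 9.81 × 2.970²/(4π²) = 2.19 m.

2.19 m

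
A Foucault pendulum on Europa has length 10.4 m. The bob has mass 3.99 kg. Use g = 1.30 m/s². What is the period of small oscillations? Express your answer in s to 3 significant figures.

T = 2π√(L/g) = 2π√(10.4/1.30) = 2π × 2.828 = 17.8 s.

17.8 s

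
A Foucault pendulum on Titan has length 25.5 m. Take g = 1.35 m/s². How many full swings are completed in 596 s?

21

T = 2π√(L/g) = 2π√(25.5/1.35) = 27.31 s.
Number of complete oscillations = ⌊596/27.31⌋ = ⌊21.83⌋ = 21.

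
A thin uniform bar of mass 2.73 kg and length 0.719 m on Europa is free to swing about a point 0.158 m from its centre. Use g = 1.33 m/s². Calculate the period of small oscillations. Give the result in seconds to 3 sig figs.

3.58 s

For a physical pendulum T = 2π√(I/(mgd)), with d = 0.1580 m from pivot to centre of mass.
I_cm = mL²/12 = 2.73 × 0.719²/12 = 0.1176 kg·m²; I = I_cm + md² = 0.1176 + 2.73 × 0.1580² = 0.1858 kg·m².
T = 2π√(0.1858/(2.73 × 1.33 × 0.1580)) = 3.58 s.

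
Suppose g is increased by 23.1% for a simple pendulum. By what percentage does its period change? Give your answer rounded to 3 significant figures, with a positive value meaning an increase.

T ∝ 1/√g, so T'/T = 1/√(1.231) = 0.9013.
Percentage change in T = (0.9013 − 1) × 100% = -9.87%.

-9.87%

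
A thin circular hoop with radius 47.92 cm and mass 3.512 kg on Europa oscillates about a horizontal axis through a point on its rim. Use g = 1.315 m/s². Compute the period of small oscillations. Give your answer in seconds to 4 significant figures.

5.364 s

I_cm = mr² = 0.80647 kg·m². The pivot is at distance d = 0.4792 m from the centre of mass.
By the parallel-axis theorem, I = I_cm + md² = 0.80647 + 0.80647 = 1.6129 kg·m².
T = 2π√(I/(mgd)) = 2π√(1.6129/(3.512 × 1.315 × 0.4792)) = 5.364 s.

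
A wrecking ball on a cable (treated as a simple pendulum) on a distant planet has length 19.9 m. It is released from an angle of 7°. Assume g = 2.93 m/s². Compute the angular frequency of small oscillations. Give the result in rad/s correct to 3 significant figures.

0.384 rad/s

ω = √(g/L) = √(2.93/19.9) = 0.384 rad/s.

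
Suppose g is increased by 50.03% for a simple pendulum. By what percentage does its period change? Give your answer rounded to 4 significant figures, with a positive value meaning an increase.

T ∝ 1/√g, so T'/T = 1/√(1.5003) = 0.81641.
Percentage change in T = (0.81641 − 1) × 100% = -18.36%.

-18.36%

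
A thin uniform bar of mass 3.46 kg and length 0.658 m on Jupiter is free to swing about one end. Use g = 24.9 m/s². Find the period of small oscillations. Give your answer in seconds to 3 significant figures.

0.834 s

For a physical pendulum T = 2π√(I/(mgd)), with d = 0.3290 m from pivot to centre of mass.
I_cm = mL²/12 = 3.46 × 0.658²/12 = 0.1248 kg·m²; I = I_cm + md² = 0.1248 + 3.46 × 0.3290² = 0.4994 kg·m².
T = 2π√(0.4994/(3.46 × 24.9 × 0.3290)) = 0.834 s.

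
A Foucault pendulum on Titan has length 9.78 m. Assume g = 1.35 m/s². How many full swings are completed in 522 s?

30

T = 2π√(L/g) = 2π√(9.78/1.35) = 16.91 s.
Number of complete oscillations = ⌊522/16.91⌋ = ⌊30.87⌋ = 30.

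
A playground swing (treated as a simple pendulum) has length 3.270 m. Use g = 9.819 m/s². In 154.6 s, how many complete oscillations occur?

42

T = 2π√(L/g) = 2π√(3.270/9.819) = 3.6259 s.
Number of complete oscillations = ⌊154.6/3.6259⌋ = ⌊42.637⌋ = 42.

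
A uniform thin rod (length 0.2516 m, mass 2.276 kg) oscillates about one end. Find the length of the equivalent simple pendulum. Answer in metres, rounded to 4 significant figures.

The equivalent simple-pendulum length is L_eq = I/(md), where I is about the pivot and d = 0.12580 m.
I_cm = (1/12)mL² = 0.012006 kg·m², so I = I_cm + md² = 0.012006 + 0.036019 = 0.048026 kg·m².
L_eq = 0.048026/(2.276 × 0.12580) = 0.1677 m.

0.1677 m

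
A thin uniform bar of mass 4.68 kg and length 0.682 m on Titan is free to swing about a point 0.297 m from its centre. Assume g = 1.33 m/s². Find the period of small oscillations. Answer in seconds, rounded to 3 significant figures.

3.56 s

For a physical pendulum T = 2π√(I/(mgd)), with d = 0.2970 m from pivot to centre of mass.
I_cm = mL²/12 = 4.68 × 0.682²/12 = 0.1814 kg·m²; I = I_cm + md² = 0.1814 + 4.68 × 0.2970² = 0.5942 kg·m².
T = 2π√(0.5942/(4.68 × 1.33 × 0.2970)) = 3.56 s.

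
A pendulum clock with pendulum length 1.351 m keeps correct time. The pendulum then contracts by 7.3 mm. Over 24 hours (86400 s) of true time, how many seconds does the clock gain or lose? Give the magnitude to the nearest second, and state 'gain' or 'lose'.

T ∝ √L, so T'/T = √(1.34370/1.351) = 0.997295.
In 86400 s of true time the clock registers 86400/0.997295 = 86634.4 s, so it gains 234 s.

gain 234 s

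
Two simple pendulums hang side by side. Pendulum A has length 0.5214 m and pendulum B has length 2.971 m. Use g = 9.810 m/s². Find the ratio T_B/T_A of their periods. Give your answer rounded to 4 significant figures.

T ∝ √L, so T_B/T_A = √(L_B/L_A) = √(2.971/0.5214) = 2.387.

2.387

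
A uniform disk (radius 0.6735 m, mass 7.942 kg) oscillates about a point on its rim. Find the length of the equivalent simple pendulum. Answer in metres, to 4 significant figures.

The equivalent simple-pendulum length is L_eq = I/(md), where I is about the pivot and d = 0.67350 m.
I_cm = ½mR² = 1.8013 kg·m², so I = I_cm + md² = 1.8013 + 3.6025 = 5.4038 kg·m².
L_eq = 5.4038/(7.942 × 0.67350) = 1.010 m.

1.010 m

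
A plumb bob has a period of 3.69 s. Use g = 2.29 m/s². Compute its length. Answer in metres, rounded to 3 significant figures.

From T = 2π√(L/g), L = gT²/(4π²) = 2.29 × 3.690²/(4π²) = 0.790 m.

0.790 m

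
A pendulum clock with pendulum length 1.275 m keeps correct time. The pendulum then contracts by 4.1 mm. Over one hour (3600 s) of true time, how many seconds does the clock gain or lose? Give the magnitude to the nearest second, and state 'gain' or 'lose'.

T ∝ √L, so T'/T = √(1.27090/1.275) = 0.998391.
In 3600 s of true time the clock registers 3600/0.998391 = 3605.8 s, so it gains 6 s.

gain 6 s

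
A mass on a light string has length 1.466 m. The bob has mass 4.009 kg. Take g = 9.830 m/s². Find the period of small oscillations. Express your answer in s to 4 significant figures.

2.426 s

T = 2π√(L/g) = 2π√(1.466/9.830) = 2π × 0.38618 = 2.426 s.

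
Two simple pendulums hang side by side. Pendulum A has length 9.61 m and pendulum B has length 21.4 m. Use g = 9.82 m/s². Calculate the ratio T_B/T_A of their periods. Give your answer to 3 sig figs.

1.49

T ∝ √L, so T_B/T_A = √(L_B/L_A) = √(21.4/9.61) = 1.49.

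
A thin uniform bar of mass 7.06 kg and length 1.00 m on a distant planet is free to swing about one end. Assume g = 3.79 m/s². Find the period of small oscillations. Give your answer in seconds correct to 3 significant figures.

2.64 s

For a physical pendulum T = 2π√(I/(mgd)), with d = 0.5000 m from pivot to centre of mass.
I_cm = mL²/12 = 7.06 × 1.00²/12 = 0.5883 kg·m²; I = I_cm + md² = 0.5883 + 7.06 × 0.5000² = 2.353 kg·m².
T = 2π√(2.353/(7.06 × 3.79 × 0.5000)) = 2.64 s.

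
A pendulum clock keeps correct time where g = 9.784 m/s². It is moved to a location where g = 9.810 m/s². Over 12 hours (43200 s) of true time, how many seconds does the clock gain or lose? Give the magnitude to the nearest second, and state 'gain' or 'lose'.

gain 57 s

The clock's period scales as T ∝ 1/√g, so T'/T = √(9.784/9.810) = 0.998674.
In 43200 s of true time the clock registers 43200/0.998674 = 43257.4 s, so it gains 57 s.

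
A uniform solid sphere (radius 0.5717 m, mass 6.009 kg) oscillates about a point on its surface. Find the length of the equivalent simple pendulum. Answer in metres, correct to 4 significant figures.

0.8004 m

The equivalent simple-pendulum length is L_eq = I/(md), where I is about the pivot and d = 0.57170 m.
I_cm = (2/5)mR² = 0.78559 kg·m², so I = I_cm + md² = 0.78559 + 1.9640 = 2.7496 kg·m².
L_eq = 2.7496/(6.009 × 0.57170) = 0.8004 m.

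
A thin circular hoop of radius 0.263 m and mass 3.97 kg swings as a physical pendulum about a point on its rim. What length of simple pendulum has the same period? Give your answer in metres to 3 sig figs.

The equivalent simple-pendulum length is L_eq = I/(md), where I is about the pivot and d = 0.2630 m.
I_cm = mR² = 0.2746 kg·m², so I = I_cm + md² = 0.2746 + 0.2746 = 0.5492 kg·m².
L_eq = 0.5492/(3.97 × 0.2630) = 0.526 m.

0.526 m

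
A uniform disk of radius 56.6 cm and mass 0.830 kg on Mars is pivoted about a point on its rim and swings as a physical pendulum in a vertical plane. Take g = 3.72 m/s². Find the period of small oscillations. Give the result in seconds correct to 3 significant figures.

I_cm = ½mr² = 0.1329 kg·m². The pivot is at distance d = 0.566 m from the centre of mass.
By the parallel-axis theorem, I = I_cm + md² = 0.1329 + 0.2659 = 0.3988 kg·m².
T = 2π√(I/(mgd)) = 2π√(0.3988/(0.830 × 3.72 × 0.566)) = 3.00 s.

3.00 s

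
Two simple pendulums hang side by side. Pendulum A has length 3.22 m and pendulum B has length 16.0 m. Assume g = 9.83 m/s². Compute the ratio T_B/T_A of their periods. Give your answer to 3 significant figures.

T ∝ √L, so T_B/T_A = √(L_B/L_A) = √(16.0/3.22) = 2.23.

2.23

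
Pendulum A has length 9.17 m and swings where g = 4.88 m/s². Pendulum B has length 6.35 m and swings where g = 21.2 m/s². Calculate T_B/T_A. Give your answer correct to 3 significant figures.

0.399

T = 2π√(L/g), so T_B/T_A = √((L_B/g_B)/(L_A/g_A)) = √((6.35/21.2)/(9.17/4.88)) = 0.399.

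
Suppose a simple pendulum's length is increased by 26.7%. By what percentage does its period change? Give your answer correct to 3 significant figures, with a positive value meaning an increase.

12.6%

T ∝ √L, so T'/T = √(1.267) = 1.126.
Percentage change in T = (1.126 − 1) × 100% = 12.6%.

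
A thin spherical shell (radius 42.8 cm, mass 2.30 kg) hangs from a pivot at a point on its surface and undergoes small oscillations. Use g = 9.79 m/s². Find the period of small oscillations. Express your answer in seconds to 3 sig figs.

I_cm = (2/3)mr² = 0.2809 kg·m². The pivot is at distance d = 0.428 m from the centre of mass.
By the parallel-axis theorem, I = I_cm + md² = 0.2809 + 0.4213 = 0.7022 kg·m².
T = 2π√(I/(mgd)) = 2π√(0.7022/(2.30 × 9.79 × 0.428)) = 1.70 s.

1.70 s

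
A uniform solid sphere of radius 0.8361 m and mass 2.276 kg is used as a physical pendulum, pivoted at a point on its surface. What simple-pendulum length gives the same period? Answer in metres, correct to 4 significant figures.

The equivalent simple-pendulum length is L_eq = I/(md), where I is about the pivot and d = 0.83610 m.
I_cm = (2/5)mR² = 0.63643 kg·m², so I = I_cm + md² = 0.63643 + 1.5911 = 2.2275 kg·m².
L_eq = 2.2275/(2.276 × 0.83610) = 1.171 m.

1.171 m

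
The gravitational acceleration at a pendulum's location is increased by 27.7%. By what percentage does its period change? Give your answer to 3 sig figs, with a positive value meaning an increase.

T ∝ 1/√g, so T'/T = 1/√(1.277) = 0.8849.
Percentage change in T = (0.8849 − 1) × 100% = -11.5%.

-11.5%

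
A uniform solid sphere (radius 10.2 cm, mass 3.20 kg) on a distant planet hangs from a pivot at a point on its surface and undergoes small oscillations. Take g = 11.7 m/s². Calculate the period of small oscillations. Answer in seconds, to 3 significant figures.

I_cm = (2/5)mr² = 0.01332 kg·m². The pivot is at distance d = 0.102 m from the centre of mass.
By the parallel-axis theorem, I = I_cm + md² = 0.01332 + 0.03329 = 0.04661 kg·m².
T = 2π√(I/(mgd)) = 2π√(0.04661/(3.20 × 11.7 × 0.102)) = 0.694 s.

0.694 s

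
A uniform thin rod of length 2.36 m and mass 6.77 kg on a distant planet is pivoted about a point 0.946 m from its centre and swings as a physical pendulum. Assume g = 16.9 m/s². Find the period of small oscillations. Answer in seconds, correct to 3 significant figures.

For a physical pendulum T = 2π√(I/(mgd)), with d = 0.9460 m from pivot to centre of mass.
I_cm = mL²/12 = 6.77 × 2.36²/12 = 3.142 kg·m²; I = I_cm + md² = 3.142 + 6.77 × 0.9460² = 9.201 kg·m².
T = 2π√(9.201/(6.77 × 16.9 × 0.9460)) = 1.83 s.

1.83 s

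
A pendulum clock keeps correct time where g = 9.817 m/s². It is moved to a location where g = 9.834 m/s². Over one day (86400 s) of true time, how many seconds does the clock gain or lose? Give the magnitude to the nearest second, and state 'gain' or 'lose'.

The clock's period scales as T ∝ 1/√g, so T'/T = √(9.817/9.834) = 0.999135.
In 86400 s of true time the clock registers 86400/0.999135 = 86474.8 s, so it gains 75 s.

gain 75 s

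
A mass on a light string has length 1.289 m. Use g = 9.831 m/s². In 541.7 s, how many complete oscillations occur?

T = 2π√(L/g) = 2π√(1.289/9.831) = 2.2751 s.
Number of complete oscillations = ⌊541.7/2.2751⌋ = ⌊238.10⌋ = 238.

238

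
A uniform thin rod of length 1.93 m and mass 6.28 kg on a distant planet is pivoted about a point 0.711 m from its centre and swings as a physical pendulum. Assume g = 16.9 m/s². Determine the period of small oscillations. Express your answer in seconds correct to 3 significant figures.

For a physical pendulum T = 2π√(I/(mgd)), with d = 0.7110 m from pivot to centre of mass.
I_cm = mL²/12 = 6.28 × 1.93²/12 = 1.949 kg·m²; I = I_cm + md² = 1.949 + 6.28 × 0.7110² = 5.124 kg·m².
T = 2π√(5.124/(6.28 × 16.9 × 0.7110)) = 1.64 s.

1.64 s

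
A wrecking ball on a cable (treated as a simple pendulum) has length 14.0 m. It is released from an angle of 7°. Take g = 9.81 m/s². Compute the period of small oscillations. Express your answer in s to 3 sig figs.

7.51 s

T = 2π√(L/g) = 2π√(14.0/9.81) = 2π × 1.195 = 7.51 s.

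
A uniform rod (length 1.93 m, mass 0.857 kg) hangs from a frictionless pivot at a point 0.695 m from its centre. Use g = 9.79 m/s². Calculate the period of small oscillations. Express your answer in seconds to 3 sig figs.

For a physical pendulum T = 2π√(I/(mgd)), with d = 0.6950 m from pivot to centre of mass.
I_cm = mL²/12 = 0.857 × 1.93²/12 = 0.2660 kg·m²; I = I_cm + md² = 0.2660 + 0.857 × 0.6950² = 0.6800 kg·m².
T = 2π√(0.6800/(0.857 × 9.79 × 0.6950)) = 2.15 s.

2.15 s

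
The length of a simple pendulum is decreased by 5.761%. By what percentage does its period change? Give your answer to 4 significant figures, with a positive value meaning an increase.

T ∝ √L, so T'/T = √(0.94239) = 0.97077.
Percentage change in T = (0.97077 − 1) × 100% = -2.923%.

-2.923%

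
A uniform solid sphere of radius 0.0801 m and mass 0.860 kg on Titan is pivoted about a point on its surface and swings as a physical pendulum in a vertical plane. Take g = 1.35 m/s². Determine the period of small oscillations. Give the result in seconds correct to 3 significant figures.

1.81 s

I_cm = (2/5)mr² = 0.002207 kg·m². The pivot is at distance d = 0.0801 m from the centre of mass.
By the parallel-axis theorem, I = I_cm + md² = 0.002207 + 0.005518 = 0.007725 kg·m².
T = 2π√(I/(mgd)) = 2π√(0.007725/(0.860 × 1.35 × 0.0801)) = 1.81 s.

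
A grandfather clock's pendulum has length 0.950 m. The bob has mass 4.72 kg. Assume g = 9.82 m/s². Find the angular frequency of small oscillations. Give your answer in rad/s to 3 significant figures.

3.22 rad/s

ω = √(g/L) = √(9.82/0.950) = 3.22 rad/s.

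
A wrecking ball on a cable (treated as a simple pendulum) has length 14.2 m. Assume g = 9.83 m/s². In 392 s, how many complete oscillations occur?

51

T = 2π√(L/g) = 2π√(14.2/9.83) = 7.552 s.
Number of complete oscillations = ⌊392/7.552⌋ = ⌊51.91⌋ = 51.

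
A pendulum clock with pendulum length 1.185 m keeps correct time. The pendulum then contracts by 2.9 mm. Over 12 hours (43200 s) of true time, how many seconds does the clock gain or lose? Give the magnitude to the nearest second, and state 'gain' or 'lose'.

T ∝ √L, so T'/T = √(1.18210/1.185) = 0.998776.
In 43200 s of true time the clock registers 43200/0.998776 = 43253.0 s, so it gains 53 s.

gain 53 s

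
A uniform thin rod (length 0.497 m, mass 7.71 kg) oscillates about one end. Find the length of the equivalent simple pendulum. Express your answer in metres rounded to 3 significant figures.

The equivalent simple-pendulum length is L_eq = I/(md), where I is about the pivot and d = 0.2485 m.
I_cm = (1/12)mL² = 0.1587 kg·m², so I = I_cm + md² = 0.1587 + 0.4761 = 0.6348 kg·m².
L_eq = 0.6348/(7.71 × 0.2485) = 0.331 m.

0.331 m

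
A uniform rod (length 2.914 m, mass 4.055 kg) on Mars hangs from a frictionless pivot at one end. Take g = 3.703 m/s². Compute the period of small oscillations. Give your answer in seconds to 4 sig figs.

For a physical pendulum T = 2π√(I/(mgd)), with d = 1.4570 m from pivot to centre of mass.
I_cm = mL²/12 = 4.055 × 2.914²/12 = 2.8694 kg·m²; I = I_cm + md² = 2.8694 + 4.055 × 1.4570² = 11.478 kg·m².
T = 2π√(11.478/(4.055 × 3.703 × 1.4570)) = 4.551 s.

4.551 s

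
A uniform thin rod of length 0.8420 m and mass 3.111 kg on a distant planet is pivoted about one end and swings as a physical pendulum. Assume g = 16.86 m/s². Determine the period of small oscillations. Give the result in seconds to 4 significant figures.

For a physical pendulum T = 2π√(I/(mgd)), with d = 0.42100 m from pivot to centre of mass.
I_cm = mL²/12 = 3.111 × 0.8420²/12 = 0.18380 kg·m²; I = I_cm + md² = 0.18380 + 3.111 × 0.42100² = 0.73520 kg·m².
T = 2π√(0.73520/(3.111 × 16.86 × 0.42100)) = 1.146 s.

1.146 s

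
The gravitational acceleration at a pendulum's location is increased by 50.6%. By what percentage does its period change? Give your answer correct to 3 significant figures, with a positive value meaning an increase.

-18.5%

T ∝ 1/√g, so T'/T = 1/√(1.506) = 0.8149.
Percentage change in T = (0.8149 − 1) × 100% = -18.5%.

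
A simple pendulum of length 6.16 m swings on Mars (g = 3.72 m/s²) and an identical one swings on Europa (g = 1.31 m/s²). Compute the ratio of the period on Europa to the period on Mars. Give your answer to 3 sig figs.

1.69

T ∝ 1/√g, so T₂/T₁ = √(g₁/g₂) = √(3.72/1.31) = 1.69.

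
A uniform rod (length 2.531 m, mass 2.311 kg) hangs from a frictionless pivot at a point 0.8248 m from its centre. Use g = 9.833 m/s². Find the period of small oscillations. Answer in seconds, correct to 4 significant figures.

For a physical pendulum T = 2π√(I/(mgd)), with d = 0.82480 m from pivot to centre of mass.
I_cm = mL²/12 = 2.311 × 2.531²/12 = 1.2337 kg·m²; I = I_cm + md² = 1.2337 + 2.311 × 0.82480² = 2.8058 kg·m².
T = 2π√(2.8058/(2.311 × 9.833 × 0.82480)) = 2.431 s.

2.431 s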